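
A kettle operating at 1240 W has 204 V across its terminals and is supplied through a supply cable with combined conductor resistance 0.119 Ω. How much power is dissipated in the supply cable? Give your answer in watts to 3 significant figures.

Line loss is just I²R for the cable — we know both I and R_line directly.
I = P / V = 1240 / 204 = 6.078 A through the supply cable.
P_line = I² R_line = (6.078)² × 0.119 = 4.397 W

4.40 W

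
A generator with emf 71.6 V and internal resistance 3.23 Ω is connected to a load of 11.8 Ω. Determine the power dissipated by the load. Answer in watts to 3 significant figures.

With r and R in series, I = ε/(r+R); the load dissipates I²R.
I = ε / (r + R) = 71.6 / (3.23 + 11.8) = 4.764 A
P_load = I² R = (4.764)² × 11.8 = 267.8 W

268 W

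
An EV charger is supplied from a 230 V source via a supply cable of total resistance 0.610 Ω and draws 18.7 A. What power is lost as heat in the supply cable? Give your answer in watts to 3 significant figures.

Only the current and the line resistance are needed for the I²R loss.
The supply cable carries the full 18.7 A.
P_line = I² R_line = (18.70)² × 0.610 = 213.3 W

213 W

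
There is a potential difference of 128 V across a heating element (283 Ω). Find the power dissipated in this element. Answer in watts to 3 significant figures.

We know the drop across the element and its resistance — P = V²/R, one step.
P = (128 V)² / 283 Ω = 57.89 W

57.9 W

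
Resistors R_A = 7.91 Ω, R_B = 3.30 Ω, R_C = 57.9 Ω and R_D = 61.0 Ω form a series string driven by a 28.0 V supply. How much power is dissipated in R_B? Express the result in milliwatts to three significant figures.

153 mW

Every series element carries the same I. Get I from the total resistance, then P = I² × R_B.
R_total = 7.91 + 3.30 + 57.9 + 61.0 = 130.1 Ω
I = V / R_total = 28.0 / 130.1 = 0.2152 A
P_R_B = I² × R_B = (0.2152)² × 3.30 = 0.1528 W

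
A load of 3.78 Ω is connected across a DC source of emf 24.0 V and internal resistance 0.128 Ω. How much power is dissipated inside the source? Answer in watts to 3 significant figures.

r is in series with the load, so it carries the full circuit current — the loss in it is I²r.
I = ε / (r + R) = 24.0 / (0.128 + 3.78) = 6.141 A
P_int = I² r = (6.141)² × 0.128 = 4.828 W

4.83 W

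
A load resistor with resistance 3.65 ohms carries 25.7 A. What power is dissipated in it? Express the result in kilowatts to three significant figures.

2.41 kW

With I and R stated, P = I²R applies in one step.
P = (25.70 A)² × 3.65 Ω = 2411 W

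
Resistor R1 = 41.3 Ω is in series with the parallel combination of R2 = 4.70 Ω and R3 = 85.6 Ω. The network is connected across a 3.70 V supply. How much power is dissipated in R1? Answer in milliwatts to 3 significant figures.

270 mW

Replace R2 and R3 with their parallel equivalent so the circuit becomes R1 in series with R_p.
R_p = (4.70×85.6)/(4.70+85.6) = 4.455 Ω
R_total = 41.3 + 4.455 = 45.76 Ω
I = V / R_total = 3.70 / 45.76 = 0.08086 A
All the current flows through R1; use P = I²R.
P_R1 = (0.08086)² × 41.3 = 0.2701 W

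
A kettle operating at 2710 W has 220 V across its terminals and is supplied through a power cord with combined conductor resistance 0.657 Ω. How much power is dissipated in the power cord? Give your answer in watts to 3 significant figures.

Line loss is just I²R for the cable — we know both I and R_line directly.
I = P / V = 2710 / 220 = 12.32 A through the power cord.
P_line = I² R_line = (12.32)² × 0.657 = 99.69 W

99.7 W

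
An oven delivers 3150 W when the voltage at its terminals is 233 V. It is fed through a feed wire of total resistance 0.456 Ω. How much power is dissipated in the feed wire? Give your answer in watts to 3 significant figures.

83.3 W

The feed wire is a series resistance carrying the load current; its dissipation is I²R_line.
I = P / V = 3150 / 233 = 13.52 A through the feed wire.
P_line = I² R_line = (13.52)² × 0.456 = 83.34 W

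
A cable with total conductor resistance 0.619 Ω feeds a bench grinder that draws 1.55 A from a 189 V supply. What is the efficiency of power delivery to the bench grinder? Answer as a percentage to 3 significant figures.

The cable carries the full 1.55 A.
P_line = I² R_line = (1.550)² × 0.619 = 1.487 W
P_source = V I = 189 × 1.550 = 292.9 W; P_load = 291.5 W
η = P_load / P_source = 291.5 / 292.9 = 0.9949

99.5 %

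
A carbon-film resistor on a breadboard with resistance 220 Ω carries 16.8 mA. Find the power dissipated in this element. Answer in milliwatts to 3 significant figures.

With I and R stated, P = I²R applies in one step.
P = (0.01680 A)² × 220 Ω = 0.06209 W

62.1 mW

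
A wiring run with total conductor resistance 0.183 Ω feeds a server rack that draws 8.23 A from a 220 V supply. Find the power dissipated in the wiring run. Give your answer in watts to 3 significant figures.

12.4 W

The wiring run and load are in series, so the same current flows in both; the loss is I²R_line.
The wiring run carries the full 8.23 A.
P_line = I² R_line = (8.230)² × 0.183 = 12.40 W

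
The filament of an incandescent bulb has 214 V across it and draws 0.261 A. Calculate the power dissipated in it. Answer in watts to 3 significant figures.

V and I are known directly — P = V I, no intermediate step needed.
P = 214 V × 0.2610 A = 55.85 W

55.9 W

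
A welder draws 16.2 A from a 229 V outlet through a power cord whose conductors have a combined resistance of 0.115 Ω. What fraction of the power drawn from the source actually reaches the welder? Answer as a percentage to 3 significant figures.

The power cord carries the full 16.2 A.
P_line = I² R_line = (16.20)² × 0.115 = 30.18 W
P_source = V I = 229 × 16.20 = 3710 W; P_load = 3680 W
η = P_load / P_source = 3680 / 3710 = 0.9919

99.2 %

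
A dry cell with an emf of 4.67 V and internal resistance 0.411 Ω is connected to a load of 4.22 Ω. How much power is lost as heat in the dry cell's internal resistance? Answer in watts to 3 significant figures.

The internal resistance carries the same current as the load; P_int = I²r.
I = ε / (r + R) = 4.67 / (0.411 + 4.22) = 1.008 A
P_int = I² r = (1.008)² × 0.411 = 0.4180 W

0.418 W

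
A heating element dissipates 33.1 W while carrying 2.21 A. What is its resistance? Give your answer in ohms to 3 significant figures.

6.78 Ω

Inverting the appropriate power form: R = P / I².
R = 33.1 / (2.210)² = 6.777 Ω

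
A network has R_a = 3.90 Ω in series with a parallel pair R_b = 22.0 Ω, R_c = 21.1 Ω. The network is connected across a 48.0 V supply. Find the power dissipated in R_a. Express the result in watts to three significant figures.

Replace R_b and R_c with their parallel equivalent so the circuit becomes R_a in series with R_p.
R_p = (22.0×21.1)/(22.0+21.1) = 10.77 Ω
R_total = 3.90 + 10.77 = 14.67 Ω
I = V / R_total = 48.0 / 14.67 = 3.272 A
R_a is in the main series path, so its power is I²R_a.
P_R_a = (3.272)² × 3.90 = 41.75 W

41.8 W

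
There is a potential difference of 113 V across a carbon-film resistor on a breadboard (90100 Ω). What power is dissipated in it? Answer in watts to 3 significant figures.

We know the drop across the element and its resistance — P = V²/R, one step.
P = (113 V)² / 90100 Ω = 0.1417 W

0.142 W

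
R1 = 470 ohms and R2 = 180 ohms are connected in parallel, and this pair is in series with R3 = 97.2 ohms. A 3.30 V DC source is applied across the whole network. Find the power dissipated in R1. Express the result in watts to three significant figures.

First find R_p for the parallel pair, then treat R_p + R3 as a series loop.
R_p = (470×180)/(470+180) = 130.2 Ω
R_total = R_p + 97.2 = 130.2 + 97.2 = 227.4 Ω
I = V / R_total = 3.30 / 227.4 = 0.01451 A
Voltage across the parallel pair: V_p = I × R_p = 0.01451 × 130.2 = 1.889 V
Use P = V²/R for R1 with V = V_p.
P_R1 = (1.889)² / 470 = 0.007593 W

0.00759 W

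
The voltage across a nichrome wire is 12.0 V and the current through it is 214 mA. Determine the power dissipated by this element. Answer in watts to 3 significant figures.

Since both terminal voltage and current are stated, P = V I gives the power in one step.
P = 12.0 V × 0.2140 A = 2.568 W

2.57 W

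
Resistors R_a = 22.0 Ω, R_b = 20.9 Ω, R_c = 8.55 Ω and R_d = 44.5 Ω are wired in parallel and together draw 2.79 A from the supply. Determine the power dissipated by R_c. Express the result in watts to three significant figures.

16.8 W

We need the common branch voltage; get it from I_total × R_eq, then P = V²/R for the branch.
1/R_eq = 1/22.0 + 1/20.9 + 1/8.55 + 1/44.5 ⇒ R_eq = 4.297 Ω
V = I_total × R_eq = 2.790 × 4.297 = 11.99 V
P_R_c = V² / R_c = (11.99)² / 8.55 = 16.81 W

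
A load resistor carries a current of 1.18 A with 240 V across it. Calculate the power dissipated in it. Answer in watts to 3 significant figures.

283 W

Since both terminal voltage and current are stated, P = V I gives the power in one step.
P = 240 V × 1.180 A = 283.2 W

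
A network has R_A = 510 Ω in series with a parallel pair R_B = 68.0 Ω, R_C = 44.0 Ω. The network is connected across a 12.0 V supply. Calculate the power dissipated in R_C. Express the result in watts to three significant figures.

0.00811 W

Reduce the parallel pair to R_p first; the network is then a simple series string.
R_p = (68.0×44.0)/(68.0+44.0) = 26.71 Ω
R_total = 510 + 26.71 = 536.7 Ω
I = V / R_total = 12.0 / 536.7 = 0.02236 A
Voltage across the parallel pair: V_p = I × R_p = 0.02236 × 26.71 = 0.5973 V
R_C is across V_p, so use P = V²/R for that branch.
P_R_C = (0.5973)² / 44.0 = 0.008108 W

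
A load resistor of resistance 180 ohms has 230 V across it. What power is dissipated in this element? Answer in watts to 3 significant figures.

294 W

We know the drop across the element and its resistance — P = V²/R, one step.
P = (230 V)² / 180 Ω = 293.9 W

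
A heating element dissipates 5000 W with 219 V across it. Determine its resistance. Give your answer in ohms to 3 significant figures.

From P = V I = I²R = V²/R, with the two given quantities we get R = V² / P.
R = (219)² / 5000 = 9.592 Ω

9.59 Ω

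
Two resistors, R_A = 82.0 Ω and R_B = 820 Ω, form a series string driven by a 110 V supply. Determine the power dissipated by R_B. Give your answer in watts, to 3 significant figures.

Since the resistors are in series they all carry the loop current I = V/R_total; the power in any one is I²R.
R_total = 82.0 + 820 = 902.0 Ω
I = V / R_total = 110 / 902.0 = 0.1220 A
P_R_B = I² × R_B = (0.1220)² × 820 = 12.20 W

12.2 W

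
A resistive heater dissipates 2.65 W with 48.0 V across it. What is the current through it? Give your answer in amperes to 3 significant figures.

The two known quantities fix the third via I = P / V.
I = 2.65 / 48.0 = 0.05521 A

0.0552 A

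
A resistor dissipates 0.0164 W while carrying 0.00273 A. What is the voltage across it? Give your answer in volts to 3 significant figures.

6.01 V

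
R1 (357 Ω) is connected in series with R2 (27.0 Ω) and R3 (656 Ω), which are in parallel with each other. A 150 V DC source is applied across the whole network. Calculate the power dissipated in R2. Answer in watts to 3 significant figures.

Collapse R2‖R3 to a single equivalent, reducing the network to two series elements.
R_p = (27.0×656)/(27.0+656) = 25.93 Ω
R_total = 357 + 25.93 = 382.9 Ω
I = V / R_total = 150 / 382.9 = 0.3917 A
Voltage across the parallel pair: V_p = I × R_p = 0.3917 × 25.93 = 10.16 V
R2 sees V_p directly, so P = V_p² / R2.
P_R2 = (10.16)² / 27.0 = 3.822 W

3.82 W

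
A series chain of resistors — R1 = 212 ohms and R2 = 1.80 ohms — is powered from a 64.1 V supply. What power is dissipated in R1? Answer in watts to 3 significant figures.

19.1 W

Every series element carries the same I. Get I from the total resistance, then P = I² × R1.
R_total = 212 + 1.80 = 213.8 Ω
I = V / R_total = 64.1 / 213.8 = 0.2998 A
P_R1 = I² × R1 = (0.2998)² × 212 = 19.06 W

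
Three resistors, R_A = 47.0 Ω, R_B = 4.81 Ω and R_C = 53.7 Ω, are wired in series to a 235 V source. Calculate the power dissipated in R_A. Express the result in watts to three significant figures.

233 W

Every series element carries the same I. Get I from the total resistance, then P = I² × R_A.
R_total = 47.0 + 4.81 + 53.7 = 105.5 Ω
I = V / R_total = 235 / 105.5 = 2.227 A
P_R_A = I² × R_A = (2.227)² × 47.0 = 233.2 W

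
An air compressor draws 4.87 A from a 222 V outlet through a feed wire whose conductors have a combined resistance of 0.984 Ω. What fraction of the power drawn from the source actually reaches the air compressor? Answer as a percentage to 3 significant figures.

The feed wire carries the full 4.87 A.
P_line = I² R_line = (4.870)² × 0.984 = 23.34 W
P_source = V I = 222 × 4.870 = 1081 W; P_load = 1058 W
η = P_load / P_source = 1058 / 1081 = 0.9784

97.8 %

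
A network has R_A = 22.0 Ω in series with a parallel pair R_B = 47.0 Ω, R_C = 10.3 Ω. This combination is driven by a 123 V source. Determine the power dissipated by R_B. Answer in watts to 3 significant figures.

24.8 W

First combine the parallel branches into one equivalent R_p, then R_A + R_p is a series pair.
R_p = (47.0×10.3)/(47.0+10.3) = 8.449 Ω
R_total = 22.0 + 8.449 = 30.45 Ω
I = V / R_total = 123 / 30.45 = 4.040 A
Voltage across the parallel pair: V_p = I × R_p = 4.040 × 8.449 = 34.13 V
With V_p across R_B, its power is V_p²/R_B.
P_R_B = (34.13)² / 47.0 = 24.78 W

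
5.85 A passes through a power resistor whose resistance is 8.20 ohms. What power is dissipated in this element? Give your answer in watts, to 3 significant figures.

281 W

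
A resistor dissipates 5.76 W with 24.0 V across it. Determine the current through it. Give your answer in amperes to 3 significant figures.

0.240 A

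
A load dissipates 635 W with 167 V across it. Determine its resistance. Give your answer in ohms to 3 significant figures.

From P = V I = I²R = V²/R, with the two given quantities we get R = V² / P.
R = (167)² / 635 = 43.92 Ω

43.9 Ω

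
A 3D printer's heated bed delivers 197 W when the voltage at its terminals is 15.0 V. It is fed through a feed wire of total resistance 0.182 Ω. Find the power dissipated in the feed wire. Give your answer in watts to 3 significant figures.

31.4 W

Line loss is just I²R for the cable — we know both I and R_line directly.
I = P / V = 197 / 15.0 = 13.13 A through the feed wire.
P_line = I² R_line = (13.13)² × 0.182 = 31.39 W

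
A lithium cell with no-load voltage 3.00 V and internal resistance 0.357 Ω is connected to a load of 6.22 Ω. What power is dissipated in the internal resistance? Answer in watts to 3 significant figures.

The internal resistance carries the same current as the load; P_int = I²r.
I = ε / (r + R) = 3.00 / (0.357 + 6.22) = 0.4561 A
P_int = I² r = (0.4561)² × 0.357 = 0.07428 W

0.0743 W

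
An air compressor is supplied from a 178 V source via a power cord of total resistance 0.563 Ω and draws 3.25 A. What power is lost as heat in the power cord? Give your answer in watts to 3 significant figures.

5.95 W

The power cord is a series resistance carrying the load current; its dissipation is I²R_line.
The power cord carries the full 3.25 A.
P_line = I² R_line = (3.250)² × 0.563 = 5.947 W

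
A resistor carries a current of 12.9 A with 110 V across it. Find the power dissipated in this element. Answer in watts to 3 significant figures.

1420 W

Since both terminal voltage and current are stated, P = V I gives the power in one step.
P = 110 V × 12.90 A = 1419 W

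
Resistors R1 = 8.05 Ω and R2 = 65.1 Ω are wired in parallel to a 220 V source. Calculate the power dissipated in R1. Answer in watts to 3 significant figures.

The supply voltage appears across each parallel branch — just use P = V²/R1.
P_R1 = V² / R1 = (220)² / 8.05 Ω = 6012 W

6010 W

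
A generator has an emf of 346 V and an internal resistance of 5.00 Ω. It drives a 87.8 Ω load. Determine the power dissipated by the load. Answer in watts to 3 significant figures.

Load and internal resistance form a series loop — compute the loop current, then the load power via I²R.
I = ε / (r + R) = 346 / (5.00 + 87.8) = 3.728 A
P_load = I² R = (3.728)² × 87.8 = 1221 W

1220 W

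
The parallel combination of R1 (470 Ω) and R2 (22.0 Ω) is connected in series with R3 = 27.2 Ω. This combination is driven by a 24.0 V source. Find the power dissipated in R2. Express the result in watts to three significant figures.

Collapse the R1‖R2 pair into one equivalent R_p; then R_p and R3 form a series string.
R_p = (470×22.0)/(470+22.0) = 21.02 Ω
R_total = R_p + 27.2 = 21.02 + 27.2 = 48.22 Ω
I = V / R_total = 24.0 / 48.22 = 0.4978 A
Voltage across the parallel pair: V_p = I × R_p = 0.4978 × 21.02 = 10.46 V
R2 has V_p across it, so P = V_p²/R2.
P_R2 = (10.46)² / 22.0 = 4.974 W

4.97 W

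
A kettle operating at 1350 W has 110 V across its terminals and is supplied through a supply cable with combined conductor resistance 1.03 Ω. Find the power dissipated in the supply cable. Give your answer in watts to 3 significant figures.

The supply cable is a series resistance carrying the load current; its dissipation is I²R_line.
I = P / V = 1350 / 110 = 12.27 A through the supply cable.
P_line = I² R_line = (12.27)² × 1.03 = 155.1 W

155 W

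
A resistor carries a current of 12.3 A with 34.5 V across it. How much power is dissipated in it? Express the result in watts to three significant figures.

424 W

Since both terminal voltage and current are stated, P = V I gives the power in one step.
P = 34.5 V × 12.30 A = 424.4 W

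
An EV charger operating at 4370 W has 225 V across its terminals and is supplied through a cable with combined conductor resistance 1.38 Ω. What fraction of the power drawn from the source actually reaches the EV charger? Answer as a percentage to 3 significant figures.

I = P / V = 4370 / 225 = 19.42 A through the cable.
P_line = I² R_line = (19.42)² × 1.38 = 520.6 W
P_source = P_load + P_line = 4370 + 520.6 = 4891 W
η = P_load / P_source = 4370 / 4891 = 0.8936

89.4 %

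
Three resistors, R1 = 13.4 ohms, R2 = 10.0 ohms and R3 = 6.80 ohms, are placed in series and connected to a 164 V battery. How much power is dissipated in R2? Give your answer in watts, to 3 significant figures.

295 W

Every series element carries the same I. Get I from the total resistance, then P = I² × R2.
R_total = 13.4 + 10.0 + 6.80 = 30.20 Ω
I = V / R_total = 164 / 30.20 = 5.430 A
P_R2 = I² × R2 = (5.430)² × 10.0 = 294.9 W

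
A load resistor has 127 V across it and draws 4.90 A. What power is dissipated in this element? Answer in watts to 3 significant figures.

622 W

Since both terminal voltage and current are stated, P = V I gives the power in one step.
P = 127 V × 4.900 A = 622.3 W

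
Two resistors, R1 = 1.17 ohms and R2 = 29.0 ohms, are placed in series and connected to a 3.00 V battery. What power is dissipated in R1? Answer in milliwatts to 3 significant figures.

The current is common to all series resistors; compute it, then apply P = I²R for the target.
R_total = 1.17 + 29.0 = 30.17 Ω
I = V / R_total = 3.00 / 30.17 = 0.09944 A
P_R1 = I² × R1 = (0.09944)² × 1.17 = 0.01157 W

11.6 mW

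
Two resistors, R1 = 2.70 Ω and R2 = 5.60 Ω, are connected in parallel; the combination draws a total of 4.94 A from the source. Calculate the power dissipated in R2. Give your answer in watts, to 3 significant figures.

14.5 W

Only the total current is stated, so first find the parallel equivalent to get the voltage across the combination.
1/R_eq = 1/2.70 + 1/5.60 ⇒ R_eq = 1.822 Ω
V = I_total × R_eq = 4.940 × 1.822 = 8.999 V
P_R2 = V² / R2 = (8.999)² / 5.60 = 14.46 W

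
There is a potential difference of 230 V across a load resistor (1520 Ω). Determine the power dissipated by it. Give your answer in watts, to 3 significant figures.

Voltage and resistance are given, so P = V²/R is the one-step route.
P = (230 V)² / 1520 Ω = 34.80 W

34.8 W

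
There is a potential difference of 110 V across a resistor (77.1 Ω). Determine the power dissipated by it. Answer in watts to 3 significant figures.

We know the drop across the element and its resistance — P = V²/R, one step.
P = (110 V)² / 77.1 Ω = 156.9 W

157 W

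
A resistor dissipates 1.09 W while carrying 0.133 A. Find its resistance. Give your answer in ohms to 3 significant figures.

61.6 Ω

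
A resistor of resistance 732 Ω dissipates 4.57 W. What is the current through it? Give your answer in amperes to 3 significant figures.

0.0790 A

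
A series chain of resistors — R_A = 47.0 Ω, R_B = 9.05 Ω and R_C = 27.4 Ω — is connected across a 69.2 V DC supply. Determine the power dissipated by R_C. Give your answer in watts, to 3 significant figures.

Every series element carries the same I. Get I from the total resistance, then P = I² × R_C.
R_total = 47.0 + 9.05 + 27.4 = 83.45 Ω
I = V / R_total = 69.2 / 83.45 = 0.8292 A
P_R_C = I² × R_C = (0.8292)² × 27.4 = 18.84 W

18.8 W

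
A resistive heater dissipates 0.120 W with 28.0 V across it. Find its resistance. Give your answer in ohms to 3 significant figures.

6530 Ω

Inverting the appropriate power form: R = V² / P.
R = (28.0)² / 0.120 = 6533 Ω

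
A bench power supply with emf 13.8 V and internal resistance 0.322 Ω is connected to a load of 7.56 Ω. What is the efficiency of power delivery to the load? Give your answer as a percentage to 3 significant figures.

95.9 %

Efficiency is P_load / P_total. With a series r and R sharing the same I, P = I²R for each, so η = R/(R+r).
η = R / (R + r) = 7.56 / (7.56 + 0.322) = 0.9591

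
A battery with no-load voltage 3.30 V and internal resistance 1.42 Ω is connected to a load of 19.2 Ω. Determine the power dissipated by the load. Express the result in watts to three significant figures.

Find the circuit current first, then P = I²R for the load (series elements share I).
I = ε / (r + R) = 3.30 / (1.42 + 19.2) = 0.1600 A
P_load = I² R = (0.1600)² × 19.2 = 0.4918 W

0.492 W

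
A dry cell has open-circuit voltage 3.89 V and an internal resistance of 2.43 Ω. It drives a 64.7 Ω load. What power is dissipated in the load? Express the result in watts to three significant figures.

0.217 W

The internal resistance and the load are in series, so the same I flows through both; get I from ε/(r+R), then I²R for the load.
I = ε / (r + R) = 3.89 / (2.43 + 64.7) = 0.05795 A
P_load = I² R = (0.05795)² × 64.7 = 0.2173 W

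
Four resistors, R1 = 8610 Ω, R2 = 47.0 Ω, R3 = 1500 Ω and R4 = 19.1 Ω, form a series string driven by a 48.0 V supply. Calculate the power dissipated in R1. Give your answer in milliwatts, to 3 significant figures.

192 mW

The current is common to all series resistors; compute it, then apply P = I²R for the target.
R_total = 8610 + 47.0 + 1500 + 19.1 = 10180 Ω
I = V / R_total = 48.0 / 10180 = 0.004717 A
P_R1 = I² × R1 = (0.004717)² × 8610 = 0.1916 W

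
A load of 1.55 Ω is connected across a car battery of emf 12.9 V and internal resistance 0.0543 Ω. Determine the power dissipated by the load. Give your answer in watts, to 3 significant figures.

100 W

Load and internal resistance form a series loop — compute the loop current, then the load power via I²R.
I = ε / (r + R) = 12.9 / (0.0543 + 1.55) = 8.041 A
P_load = I² R = (8.041)² × 1.55 = 100.2 W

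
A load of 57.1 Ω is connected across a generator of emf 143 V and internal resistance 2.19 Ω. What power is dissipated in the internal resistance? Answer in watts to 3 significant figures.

12.7 W

The internal resistance carries the same current as the load; P_int = I²r.
I = ε / (r + R) = 143 / (2.19 + 57.1) = 2.412 A
P_int = I² r = (2.412)² × 2.19 = 12.74 W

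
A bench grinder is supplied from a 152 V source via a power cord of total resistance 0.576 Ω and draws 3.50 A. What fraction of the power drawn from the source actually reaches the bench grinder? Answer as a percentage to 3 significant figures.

98.7 %

The power cord carries the full 3.50 A.
P_line = I² R_line = (3.500)² × 0.576 = 7.056 W
P_source = V I = 152 × 3.500 = 532.0 W; P_load = 524.9 W
η = P_load / P_source = 524.9 / 532.0 = 0.9867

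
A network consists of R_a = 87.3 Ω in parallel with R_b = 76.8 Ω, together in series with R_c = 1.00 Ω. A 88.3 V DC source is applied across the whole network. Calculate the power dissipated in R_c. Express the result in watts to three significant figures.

Combine R_a and R_b into their parallel equivalent first, reducing the network to two series resistors.
R_p = (87.3×76.8)/(87.3+76.8) = 40.86 Ω
R_total = R_p + 1.00 = 40.86 + 1.00 = 41.86 Ω
I = V / R_total = 88.3 / 41.86 = 2.110 A
R_c is the series element, so its power is I²R.
P_R_c = (2.110)² × 1.00 = 4.450 W

4.45 W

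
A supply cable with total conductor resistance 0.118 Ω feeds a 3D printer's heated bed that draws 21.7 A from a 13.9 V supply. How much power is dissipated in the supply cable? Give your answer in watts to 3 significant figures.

55.6 W

The supply cable and load are in series, so the same current flows in both; the loss is I²R_line.
The supply cable carries the full 21.7 A.
P_line = I² R_line = (21.70)² × 0.118 = 55.57 W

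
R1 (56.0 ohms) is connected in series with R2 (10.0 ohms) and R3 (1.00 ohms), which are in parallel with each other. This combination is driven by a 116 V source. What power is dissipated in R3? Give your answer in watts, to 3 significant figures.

Replace R2 and R3 with their parallel equivalent so the circuit becomes R1 in series with R_p.
R_p = (10.0×1.00)/(10.0+1.00) = 0.9091 Ω
R_total = 56.0 + 0.9091 = 56.91 Ω
I = V / R_total = 116 / 56.91 = 2.038 A
Voltage across the parallel pair: V_p = I × R_p = 2.038 × 0.9091 = 1.853 V
R3 is across V_p, so use P = V²/R for that branch.
P_R3 = (1.853)² / 1.00 = 3.434 W

3.43 W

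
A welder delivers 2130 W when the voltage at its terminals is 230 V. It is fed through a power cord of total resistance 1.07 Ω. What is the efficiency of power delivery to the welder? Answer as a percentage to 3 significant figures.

95.9 %

I = P / V = 2130 / 230 = 9.261 A through the power cord.
P_line = I² R_line = (9.261)² × 1.07 = 91.77 W
P_source = P_load + P_line = 2130 + 91.77 = 2222 W
η = P_load / P_source = 2130 / 2222 = 0.9587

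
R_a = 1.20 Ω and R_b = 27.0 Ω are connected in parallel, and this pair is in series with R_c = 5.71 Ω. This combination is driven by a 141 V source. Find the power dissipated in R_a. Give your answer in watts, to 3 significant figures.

465 W

Collapse the R_a‖R_b pair into one equivalent R_p; then R_p and R_c form a series string.
R_p = (1.20×27.0)/(1.20+27.0) = 1.149 Ω
R_total = R_p + 5.71 = 1.149 + 5.71 = 6.859 Ω
I = V / R_total = 141 / 6.859 = 20.56 A
Voltage across the parallel pair: V_p = I × R_p = 20.56 × 1.149 = 23.62 V
R_a sits across V_p; its power is V_p²/R.
P_R_a = (23.62)² / 1.20 = 464.9 W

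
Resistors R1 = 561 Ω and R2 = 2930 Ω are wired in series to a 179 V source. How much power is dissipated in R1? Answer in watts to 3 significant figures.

1.47 W

Since the resistors are in series they all carry the loop current I = V/R_total; the power in any one is I²R.
R_total = 561 + 2930 = 3491 Ω
I = V / R_total = 179 / 3491 = 0.05127 A
P_R1 = I² × R1 = (0.05127)² × 561 = 1.475 W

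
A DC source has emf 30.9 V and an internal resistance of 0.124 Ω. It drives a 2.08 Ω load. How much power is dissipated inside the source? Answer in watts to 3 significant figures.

r is in series with the load, so it carries the full circuit current — the loss in it is I²r.
I = ε / (r + R) = 30.9 / (0.124 + 2.08) = 14.02 A
P_int = I² r = (14.02)² × 0.124 = 24.37 W

24.4 W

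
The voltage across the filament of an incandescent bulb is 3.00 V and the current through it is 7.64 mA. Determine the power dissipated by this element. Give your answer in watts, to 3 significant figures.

0.0229 W

With V and I both given, power follows immediately from P = V I.
P = 3.00 V × 0.007640 A = 0.02292 W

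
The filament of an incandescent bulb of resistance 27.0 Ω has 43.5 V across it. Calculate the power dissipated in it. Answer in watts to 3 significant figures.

70.1 W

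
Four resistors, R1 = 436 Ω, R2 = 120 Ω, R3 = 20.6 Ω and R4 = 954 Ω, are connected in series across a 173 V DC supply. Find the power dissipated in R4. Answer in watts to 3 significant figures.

12.2 W

Series elements share the same current, so find I first, then use P = I²R.
R_total = 436 + 120 + 20.6 + 954 = 1531 Ω
I = V / R_total = 173 / 1531 = 0.1130 A
P_R4 = I² × R4 = (0.1130)² × 954 = 12.19 W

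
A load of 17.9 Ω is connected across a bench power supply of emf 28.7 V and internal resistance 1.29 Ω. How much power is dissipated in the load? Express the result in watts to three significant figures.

Load and internal resistance form a series loop — compute the loop current, then the load power via I²R.
I = ε / (r + R) = 28.7 / (1.29 + 17.9) = 1.496 A
P_load = I² R = (1.496)² × 17.9 = 40.04 W

40.0 W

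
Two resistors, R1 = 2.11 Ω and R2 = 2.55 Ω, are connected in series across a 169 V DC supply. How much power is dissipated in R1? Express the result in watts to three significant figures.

2780 W

Since the resistors are in series they all carry the loop current I = V/R_total; the power in any one is I²R.
R_total = 2.11 + 2.55 = 4.660 Ω
I = V / R_total = 169 / 4.660 = 36.27 A
P_R1 = I² × R1 = (36.27)² × 2.11 = 2775 W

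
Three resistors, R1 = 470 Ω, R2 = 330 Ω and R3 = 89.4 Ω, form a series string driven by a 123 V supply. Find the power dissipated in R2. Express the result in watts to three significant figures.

6.31 W

In a series string the same current flows through every resistor — find that current, then P = I²R for the one we want.
R_total = 470 + 330 + 89.4 = 889.4 Ω
I = V / R_total = 123 / 889.4 = 0.1383 A
P_R2 = I² × R2 = (0.1383)² × 330 = 6.311 W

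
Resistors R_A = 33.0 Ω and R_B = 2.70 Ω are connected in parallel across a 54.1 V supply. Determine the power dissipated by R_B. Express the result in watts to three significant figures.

1080 W

Each parallel branch sees the full supply voltage, so P = V²/R applies directly to the target branch.
P_R_B = V² / R_B = (54.1)² / 2.70 Ω = 1084 W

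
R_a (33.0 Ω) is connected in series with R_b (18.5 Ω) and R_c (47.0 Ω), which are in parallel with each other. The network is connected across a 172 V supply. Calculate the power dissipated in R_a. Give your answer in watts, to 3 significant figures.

456 W

Reduce the parallel pair to R_p first; the network is then a simple series string.
R_p = (18.5×47.0)/(18.5+47.0) = 13.27 Ω
R_total = 33.0 + 13.27 = 46.27 Ω
I = V / R_total = 172 / 46.27 = 3.717 A
R_a is in the main series path, so its power is I²R_a.
P_R_a = (3.717)² × 33.0 = 455.9 W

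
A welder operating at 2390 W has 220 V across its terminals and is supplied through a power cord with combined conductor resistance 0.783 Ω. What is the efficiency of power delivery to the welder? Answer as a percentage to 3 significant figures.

I = P / V = 2390 / 220 = 10.86 A through the power cord.
P_line = I² R_line = (10.86)² × 0.783 = 92.41 W
P_source = P_load + P_line = 2390 + 92.41 = 2482 W
η = P_load / P_source = 2390 / 2482 = 0.9628

96.3 %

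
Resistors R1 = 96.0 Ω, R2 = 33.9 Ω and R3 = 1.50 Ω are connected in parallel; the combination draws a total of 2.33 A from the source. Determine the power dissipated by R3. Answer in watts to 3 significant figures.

Parallel branches share V, not I — compute V via R_eq, then use V²/R for the target branch.
1/R_eq = 1/96.0 + 1/33.9 + 1/1.50 ⇒ R_eq = 1.415 Ω
V = I_total × R_eq = 2.330 × 1.415 = 3.298 V
P_R3 = V² / R3 = (3.298)² / 1.50 = 7.249 W

7.25 W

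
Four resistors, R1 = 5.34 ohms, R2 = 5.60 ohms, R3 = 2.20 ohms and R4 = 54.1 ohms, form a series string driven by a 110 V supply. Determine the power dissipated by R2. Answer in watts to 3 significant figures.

The current is common to all series resistors; compute it, then apply P = I²R for the target.
R_total = 5.34 + 5.60 + 2.20 + 54.1 = 67.24 Ω
I = V / R_total = 110 / 67.24 = 1.636 A
P_R2 = I² × R2 = (1.636)² × 5.60 = 14.99 W

15.0 W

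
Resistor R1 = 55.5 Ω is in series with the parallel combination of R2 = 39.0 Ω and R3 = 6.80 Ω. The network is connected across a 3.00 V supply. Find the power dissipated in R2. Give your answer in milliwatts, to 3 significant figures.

2.06 mW

Replace R2 and R3 with their parallel equivalent so the circuit becomes R1 in series with R_p.
R_p = (39.0×6.80)/(39.0+6.80) = 5.790 Ω
R_total = 55.5 + 5.790 = 61.29 Ω
I = V / R_total = 3.00 / 61.29 = 0.04895 A
Voltage across the parallel pair: V_p = I × R_p = 0.04895 × 5.790 = 0.2834 V
With V_p across R2, its power is V_p²/R2.
P_R2 = (0.2834)² / 39.0 = 0.002060 W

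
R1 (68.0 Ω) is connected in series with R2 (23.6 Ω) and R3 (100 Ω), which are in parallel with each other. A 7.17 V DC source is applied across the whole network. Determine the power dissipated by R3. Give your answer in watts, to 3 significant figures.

0.0247 W

Replace R2 and R3 with their parallel equivalent so the circuit becomes R1 in series with R_p.
R_p = (23.6×100)/(23.6+100) = 19.09 Ω
R_total = 68.0 + 19.09 = 87.09 Ω
I = V / R_total = 7.17 / 87.09 = 0.08232 A
Voltage across the parallel pair: V_p = I × R_p = 0.08232 × 19.09 = 1.572 V
With V_p across R3, its power is V_p²/R3.
P_R3 = (1.572)² / 100 = 0.02471 W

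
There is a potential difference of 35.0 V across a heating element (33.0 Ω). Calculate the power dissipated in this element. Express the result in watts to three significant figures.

Voltage and resistance are given, so P = V²/R is the one-step route.
P = (35.0 V)² / 33.0 Ω = 37.12 W

37.1 W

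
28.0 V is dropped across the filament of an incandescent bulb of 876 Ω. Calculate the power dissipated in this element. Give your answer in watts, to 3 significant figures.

0.895 W

Voltage and resistance are given, so P = V²/R is the one-step route.
P = (28.0 V)² / 876 Ω = 0.8950 W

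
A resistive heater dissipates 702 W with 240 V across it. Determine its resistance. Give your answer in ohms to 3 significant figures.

From P = V I = I²R = V²/R, with the two given quantities we get R = V² / P.
R = (240)² / 702 = 82.05 Ω

82.1 Ω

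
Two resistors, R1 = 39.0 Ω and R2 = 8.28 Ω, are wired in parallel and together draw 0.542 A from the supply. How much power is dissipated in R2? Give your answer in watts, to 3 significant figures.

1.66 W

Parallel branches share V, not I — compute V via R_eq, then use V²/R for the target branch.
1/R_eq = 1/39.0 + 1/8.28 ⇒ R_eq = 6.830 Ω
V = I_total × R_eq = 0.5420 × 6.830 = 3.702 V
P_R2 = V² / R2 = (3.702)² / 8.28 = 1.655 W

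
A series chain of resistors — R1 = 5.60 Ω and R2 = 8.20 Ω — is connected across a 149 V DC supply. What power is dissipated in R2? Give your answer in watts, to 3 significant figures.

956 W

The current is common to all series resistors; compute it, then apply P = I²R for the target.
R_total = 5.60 + 8.20 = 13.80 Ω
I = V / R_total = 149 / 13.80 = 10.80 A
P_R2 = I² × R2 = (10.80)² × 8.20 = 955.9 W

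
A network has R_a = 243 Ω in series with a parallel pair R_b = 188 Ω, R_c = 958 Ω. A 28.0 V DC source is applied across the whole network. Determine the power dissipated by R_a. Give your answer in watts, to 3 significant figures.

Reduce the parallel pair to R_p first; the network is then a simple series string.
R_p = (188×958)/(188+958) = 157.2 Ω
R_total = 243 + 157.2 = 400.2 Ω
I = V / R_total = 28.0 / 400.2 = 0.06997 A
All the current flows through R_a; use P = I²R.
P_R_a = (0.06997)² × 243 = 1.190 W

1.19 W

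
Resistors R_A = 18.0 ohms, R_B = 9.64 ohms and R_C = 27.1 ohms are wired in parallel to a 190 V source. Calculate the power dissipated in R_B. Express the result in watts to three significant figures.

3740 W

Every branch has 190 V across it, so for R_B the power is simply V²/R.
P_R_B = V² / R_B = (190)² / 9.64 Ω = 3745 W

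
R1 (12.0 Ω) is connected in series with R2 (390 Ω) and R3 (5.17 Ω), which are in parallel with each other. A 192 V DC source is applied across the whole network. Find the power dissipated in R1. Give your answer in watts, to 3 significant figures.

Replace R2 and R3 with their parallel equivalent so the circuit becomes R1 in series with R_p.
R_p = (390×5.17)/(390+5.17) = 5.102 Ω
R_total = 12.0 + 5.102 = 17.10 Ω
I = V / R_total = 192 / 17.10 = 11.23 A
R1 carries the full series current, so P = I²R.
P_R1 = (11.23)² × 12.0 = 1512 W

1510 W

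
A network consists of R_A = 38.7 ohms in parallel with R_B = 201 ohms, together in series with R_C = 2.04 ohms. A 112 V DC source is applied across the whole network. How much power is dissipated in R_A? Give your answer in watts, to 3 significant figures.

287 W

Combine R_A and R_B into their parallel equivalent first, reducing the network to two series resistors.
R_p = (38.7×201)/(38.7+201) = 32.45 Ω
R_total = R_p + 2.04 = 32.45 + 2.04 = 34.49 Ω
I = V / R_total = 112 / 34.49 = 3.247 A
Voltage across the parallel pair: V_p = I × R_p = 3.247 × 32.45 = 105.4 V
R_A sits across V_p; its power is V_p²/R.
P_R_A = (105.4)² / 38.7 = 286.9 W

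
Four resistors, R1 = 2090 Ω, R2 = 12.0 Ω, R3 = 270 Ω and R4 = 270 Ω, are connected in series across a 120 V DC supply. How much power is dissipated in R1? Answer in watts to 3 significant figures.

In a series string the same current flows through every resistor — find that current, then P = I²R for the one we want.
R_total = 2090 + 12.0 + 270 + 270 = 2642 Ω
I = V / R_total = 120 / 2642 = 0.04542 A
P_R1 = I² × R1 = (0.04542)² × 2090 = 4.312 W

4.31 W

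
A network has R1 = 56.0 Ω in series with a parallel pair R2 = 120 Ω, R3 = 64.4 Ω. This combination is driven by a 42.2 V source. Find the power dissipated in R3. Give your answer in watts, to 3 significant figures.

Reduce the parallel pair to R_p first; the network is then a simple series string.
R_p = (120×64.4)/(120+64.4) = 41.91 Ω
R_total = 56.0 + 41.91 = 97.91 Ω
I = V / R_total = 42.2 / 97.91 = 0.4310 A
Voltage across the parallel pair: V_p = I × R_p = 0.4310 × 41.91 = 18.06 V
R3 is across V_p, so use P = V²/R for that branch.
P_R3 = (18.06)² / 64.4 = 5.066 W

5.07 W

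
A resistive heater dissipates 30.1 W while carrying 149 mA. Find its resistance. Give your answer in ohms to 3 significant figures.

1360 Ω

Rearranging the power relation for the two known quantities gives R = P / I².
R = 30.1 / (0.1490)² = 1356 Ω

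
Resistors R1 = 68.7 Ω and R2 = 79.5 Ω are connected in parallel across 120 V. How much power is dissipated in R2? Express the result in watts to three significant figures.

Every branch has 120 V across it, so for R2 the power is simply V²/R.
P_R2 = V² / R2 = (120)² / 79.5 Ω = 181.1 W

181 W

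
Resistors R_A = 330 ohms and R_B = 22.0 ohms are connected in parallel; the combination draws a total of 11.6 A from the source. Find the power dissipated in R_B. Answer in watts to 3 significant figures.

Only the total current is stated, so first find the parallel equivalent to get the voltage across the combination.
1/R_eq = 1/330 + 1/22.0 ⇒ R_eq = 20.62 Ω
V = I_total × R_eq = 11.60 × 20.62 = 239.2 V
P_R_B = V² / R_B = (239.2)² / 22.0 = 2602 W

2600 W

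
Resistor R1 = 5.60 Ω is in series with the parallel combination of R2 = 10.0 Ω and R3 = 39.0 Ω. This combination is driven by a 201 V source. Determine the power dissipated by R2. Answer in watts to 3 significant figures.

1390 W

Collapse R2‖R3 to a single equivalent, reducing the network to two series elements.
R_p = (10.0×39.0)/(10.0+39.0) = 7.959 Ω
R_total = 5.60 + 7.959 = 13.56 Ω
I = V / R_total = 201 / 13.56 = 14.82 A
Voltage across the parallel pair: V_p = I × R_p = 14.82 × 7.959 = 118.0 V
R2 sees V_p directly, so P = V_p² / R2.
P_R2 = (118.0)² / 10.0 = 1392 W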